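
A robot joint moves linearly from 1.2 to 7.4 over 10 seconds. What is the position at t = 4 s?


s = t/T = 4/10 = 0.4
p(t) = p0 + (pf-p0)*s
= 1.2 + (7.4 - 1.2) * 0.4
= 3.68


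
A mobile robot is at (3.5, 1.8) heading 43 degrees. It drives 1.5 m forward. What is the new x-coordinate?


x_new = x0 + d*cos(theta)
= 3.5 + 1.5*cos(43)
= 3.5 + 1.097
= 4.597


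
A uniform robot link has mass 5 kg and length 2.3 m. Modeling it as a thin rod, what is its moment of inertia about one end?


I = (1/3) * m * L^2
= (1/3) * 5 * 2.3^2
= 0.333333 * 5 * 5.29
= 8.8167 kg*m^2


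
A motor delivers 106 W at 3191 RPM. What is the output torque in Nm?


omega = 3191 * 2*pi/60 = 334.1607 rad/s
tau = P / omega = 106 / 334.1607
= 0.3172 Nm


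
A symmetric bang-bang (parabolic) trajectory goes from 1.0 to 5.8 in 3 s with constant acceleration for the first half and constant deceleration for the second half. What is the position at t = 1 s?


Symmetric rest-to-rest: each phase covers (pf-p0)/2 in time T/2. 0.5*a*(T/2)^2 = (pf-p0)/2 => a = 4*(pf-p0)/T^2
a = 4*(5.8-1.0)/3^2 = 2.1333
t = 1 is in the acceleration phase (t <= T/2).
p = p0 + 0.5*a*t^2 = 1.0 + 0.5*2.1333*1^2
= 2.0667


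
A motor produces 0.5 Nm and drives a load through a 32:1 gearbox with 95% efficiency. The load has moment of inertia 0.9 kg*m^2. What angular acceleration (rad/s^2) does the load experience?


tau_out = tau_motor * N * eta
= 0.5 * 32 * 0.95 = 15.2 Nm
alpha = tau_out / I = 15.2 / 0.9
= 16.8889 rad/s^2


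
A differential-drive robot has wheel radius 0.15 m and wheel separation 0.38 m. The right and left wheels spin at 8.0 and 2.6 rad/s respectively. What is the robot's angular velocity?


vR = r*wR = 0.15*8.0 = 1.2 m/s
vL = r*wL = 0.15*2.6 = 0.39 m/s
v = (vR+vL)/2 = 0.795 m/s
omega = (vR-vL)/L = 2.1316 rad/s
angular velocity = 2.1316 rad/s


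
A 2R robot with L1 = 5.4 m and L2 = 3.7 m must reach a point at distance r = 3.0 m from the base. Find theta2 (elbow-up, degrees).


cos(theta2) = (r^2 - L1^2 - L2^2) / (2*L1*L2)
cos(theta2) = (9.0 - 29.16 - 13.69) / 39.96
cos(theta2) = -0.847097
theta2 = 147.8973 degrees


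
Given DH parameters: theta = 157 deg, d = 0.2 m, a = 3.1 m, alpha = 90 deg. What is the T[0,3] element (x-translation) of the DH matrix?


T[0,3] = a * cos(theta)
= 3.1 * cos(157 deg)
= 3.1 * -0.9205
= -2.8536


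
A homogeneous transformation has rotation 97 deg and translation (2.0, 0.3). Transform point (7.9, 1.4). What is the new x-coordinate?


x' = cos(theta)*px - sin(theta)*py + tx
= -0.1219*7.9 - 0.9925*1.4 + 2.0
= -0.3523


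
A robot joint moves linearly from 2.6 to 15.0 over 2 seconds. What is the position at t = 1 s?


s = t/T = 1/2 = 0.5
p(t) = p0 + (pf-p0)*s
= 2.6 + (15.0 - 2.6) * 0.5
= 8.8


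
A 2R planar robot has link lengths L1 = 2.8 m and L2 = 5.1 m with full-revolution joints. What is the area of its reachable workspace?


r_max = L1 + L2 = 7.9 m
r_min = |L1 - L2| = 2.3 m
Area = pi*(r_max^2 - r_min^2)
= pi*(62.41 - 5.29)
= pi * 57.12
= 179.4478 m^2


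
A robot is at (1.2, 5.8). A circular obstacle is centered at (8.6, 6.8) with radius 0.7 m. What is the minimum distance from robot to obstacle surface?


center_dist = sqrt((1.2-8.6)^2 + (5.8-6.8)^2)
= sqrt(54.76 + 1.0)
= 7.4673
min_dist = center_dist - radius = 7.4673 - 0.7 = 6.7673 m


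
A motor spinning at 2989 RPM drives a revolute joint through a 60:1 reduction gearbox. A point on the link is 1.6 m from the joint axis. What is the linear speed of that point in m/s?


omega_motor = 2989 * 2*pi/60 = 313.0073 rad/s
omega_joint = omega_motor / 60 = 5.2168 rad/s
v = omega_joint * r = 5.2168 * 1.6
= 8.3469 m/s


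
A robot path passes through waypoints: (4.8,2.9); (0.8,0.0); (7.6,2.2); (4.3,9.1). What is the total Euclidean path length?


Segment lengths:
  seg1 = sqrt((-4.0)^2 + (-2.9)^2) = 4.9406
  seg2 = sqrt((6.8)^2 + (2.2)^2) = 7.147
  seg3 = sqrt((-3.3)^2 + (6.9)^2) = 7.6485
Total = 19.7362


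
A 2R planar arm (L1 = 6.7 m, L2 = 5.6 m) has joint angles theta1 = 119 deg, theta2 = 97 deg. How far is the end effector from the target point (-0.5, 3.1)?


End effector via forward kinematics:
x = L1*cos(t1) + L2*cos(t1+t2) = -7.7787
y = L1*sin(t1) + L2*sin(t1+t2) = 2.5684
Distance to target:
d = sqrt((-0.5 - -7.7787)^2 + (3.1 - 2.5684)^2)
= sqrt(52.9798 + 0.2826)
= 7.2981 m


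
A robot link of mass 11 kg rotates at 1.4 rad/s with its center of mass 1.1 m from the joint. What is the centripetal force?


F = m * omega^2 * r
= 11 * 1.4^2 * 1.1
= 11 * 1.96 * 1.1
= 23.716 N


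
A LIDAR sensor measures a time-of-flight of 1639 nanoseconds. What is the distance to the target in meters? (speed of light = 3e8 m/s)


tof = 1639 ns = 1.639e-06 s
dist = c * tof / 2
= 3e8 * 1.639e-06 / 2
= 245.85 m


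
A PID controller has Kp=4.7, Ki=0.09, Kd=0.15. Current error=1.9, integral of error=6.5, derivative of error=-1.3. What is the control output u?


u = Kp*e + Ki*int(e) + Kd*de/dt
= 4.7*1.9 + 0.09*6.5 + 0.15*(-1.3)
= 8.93 + 0.585 + -0.195
= 9.32


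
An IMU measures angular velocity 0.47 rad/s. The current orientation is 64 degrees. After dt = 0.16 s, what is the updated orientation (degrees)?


delta_theta = w * dt = 0.47 * 0.16 = 0.0752 rad
= 4.3086 deg
theta_new = 64 + 4.3086 = 68.3086 deg


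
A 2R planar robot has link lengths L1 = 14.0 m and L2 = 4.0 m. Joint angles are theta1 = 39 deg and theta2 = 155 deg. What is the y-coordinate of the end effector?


Convert angles to radians: theta1 = 0.6807, theta2 = 2.7053
y = L1*sin(theta1) + L2*sin(theta1+theta2)
y = 8.8105 + -0.9677
y = 7.8428


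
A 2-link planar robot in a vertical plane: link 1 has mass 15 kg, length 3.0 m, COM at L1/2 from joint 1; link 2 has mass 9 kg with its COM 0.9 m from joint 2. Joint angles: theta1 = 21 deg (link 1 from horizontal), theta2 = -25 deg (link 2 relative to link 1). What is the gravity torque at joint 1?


Horizontal distance from joint 1 to link-1 COM:
  x_c1 = (L1/2)*cos(t1) = 1.5 * 0.9336 = 1.4004 m
Horizontal distance from joint 1 to link-2 COM:
  x_c2 = L1*cos(t1) + Lc2*cos(t1+t2)
       = 3.0*0.9336 + 0.9*0.9976 = 3.6985 m
tau1 = m1*g*x_c1 + m2*g*x_c2
     = 15*9.81*1.4004 + 9*9.81*3.6985
     = 206.0645 + 326.5449
     = 532.6094 Nm


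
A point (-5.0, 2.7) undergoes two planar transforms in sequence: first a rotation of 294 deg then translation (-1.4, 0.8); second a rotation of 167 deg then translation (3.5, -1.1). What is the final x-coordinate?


After transform 1:
x1 = cos(294)*-5.0 - sin(294)*2.7 + -1.4 = -0.9671
y1 = sin(294)*-5.0 + cos(294)*2.7 + 0.8 = 6.4659
After transform 2:
x2 = cos(167)*-0.9671 - sin(167)*6.4659 + 3.5
= 2.9878


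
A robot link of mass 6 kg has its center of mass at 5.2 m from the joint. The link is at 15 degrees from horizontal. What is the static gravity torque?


tau = m*g*L*cos(angle)
= 6 * 9.81 * 5.2 * cos(15 deg)
= 6 * 9.81 * 5.2 * 0.9659
= 295.6428 Nm


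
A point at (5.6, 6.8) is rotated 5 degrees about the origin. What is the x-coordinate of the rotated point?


x' = x*cos(theta) - y*sin(theta)
cos(5 deg) = 0.9962, sin(5 deg) = 0.0872
x' = 5.6 * 0.9962 - 6.8 * 0.0872
= 5.5787 - 0.5927
= 4.986


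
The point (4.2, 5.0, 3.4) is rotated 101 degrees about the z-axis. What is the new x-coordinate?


Rotation about z-axis: x' = x*cos(theta) - y*sin(theta)
= 4.2 * -0.1908 - 5.0 * 0.9816
= -5.7095


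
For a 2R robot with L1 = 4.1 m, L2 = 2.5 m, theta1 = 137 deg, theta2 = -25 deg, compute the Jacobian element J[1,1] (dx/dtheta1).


J[1,1] = -L1*sin(t1) - L2*sin(t1+t2)
= -4.1*sin(137) - 2.5*sin(112)
= -5.1142


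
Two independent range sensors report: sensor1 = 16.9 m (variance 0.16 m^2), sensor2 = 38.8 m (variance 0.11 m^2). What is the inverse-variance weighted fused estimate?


w1 = (1/var1) / (1/var1 + 1/var2)
   = 6.25 / (6.25 + 9.0909) = 0.4074
w2 = 1 - w1 = 0.5926
fused = w1*s1 + w2*s2 = 6.8852 + 22.9926
= 29.8778 m


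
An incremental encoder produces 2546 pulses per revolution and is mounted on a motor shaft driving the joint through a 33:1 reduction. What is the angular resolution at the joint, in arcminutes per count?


counts per rev = 2546
effective counts at joint = 2546 * 33 = 84018
resolution = 360*60 / 84018
= 0.2571 arcmin/count


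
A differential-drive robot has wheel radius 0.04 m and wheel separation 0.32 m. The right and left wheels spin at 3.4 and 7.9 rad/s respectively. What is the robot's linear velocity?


vR = r*wR = 0.04*3.4 = 0.136 m/s
vL = r*wL = 0.04*7.9 = 0.316 m/s
v = (vR+vL)/2 = 0.226 m/s
omega = (vR-vL)/L = -0.5625 rad/s
linear velocity = 0.226 m/s


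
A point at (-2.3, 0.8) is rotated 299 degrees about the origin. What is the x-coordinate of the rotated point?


x' = x*cos(theta) - y*sin(theta)
cos(299 deg) = 0.4848, sin(299 deg) = -0.8746
x' = -2.3 * 0.4848 - 0.8 * -0.8746
= -1.1151 - -0.6997
= -0.4154


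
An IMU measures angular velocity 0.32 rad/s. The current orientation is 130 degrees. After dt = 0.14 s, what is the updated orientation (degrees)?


delta_theta = w * dt = 0.32 * 0.14 = 0.0448 rad
= 2.5669 deg
theta_new = 130 + 2.5669 = 132.5669 deg


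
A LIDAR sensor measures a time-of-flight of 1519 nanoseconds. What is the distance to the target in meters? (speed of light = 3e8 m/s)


tof = 1519 ns = 1.519e-06 s
dist = c * tof / 2
= 3e8 * 1.519e-06 / 2
= 227.85 m


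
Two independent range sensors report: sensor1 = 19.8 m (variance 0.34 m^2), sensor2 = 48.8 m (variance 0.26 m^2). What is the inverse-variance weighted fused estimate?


w1 = (1/var1) / (1/var1 + 1/var2)
   = 2.9412 / (2.9412 + 3.8462) = 0.4333
w2 = 1 - w1 = 0.5667
fused = w1*s1 + w2*s2 = 8.58 + 27.6533
= 36.2333 m


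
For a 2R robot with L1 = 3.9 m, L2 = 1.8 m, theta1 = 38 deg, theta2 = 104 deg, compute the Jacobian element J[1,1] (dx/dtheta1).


J[1,1] = -L1*sin(t1) - L2*sin(t1+t2)
= -3.9*sin(38) - 1.8*sin(142)
= -3.5093


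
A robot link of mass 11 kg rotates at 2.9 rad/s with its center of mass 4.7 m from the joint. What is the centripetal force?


F = m * omega^2 * r
= 11 * 2.9^2 * 4.7
= 11 * 8.41 * 4.7
= 434.797 N


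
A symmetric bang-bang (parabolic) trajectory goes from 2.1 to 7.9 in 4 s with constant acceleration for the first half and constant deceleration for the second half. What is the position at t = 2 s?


Symmetric rest-to-rest: each phase covers (pf-p0)/2 in time T/2. 0.5*a*(T/2)^2 = (pf-p0)/2 => a = 4*(pf-p0)/T^2
a = 4*(7.9-2.1)/4^2 = 1.45
t = 2 is in the acceleration phase (t <= T/2).
p = p0 + 0.5*a*t^2 = 2.1 + 0.5*1.45*2^2
= 5.0


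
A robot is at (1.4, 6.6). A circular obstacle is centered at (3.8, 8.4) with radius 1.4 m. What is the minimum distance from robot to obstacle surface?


center_dist = sqrt((1.4-3.8)^2 + (6.6-8.4)^2)
= sqrt(5.76 + 3.24)
= 3.0
min_dist = center_dist - radius = 3.0 - 1.4 = 1.6 m


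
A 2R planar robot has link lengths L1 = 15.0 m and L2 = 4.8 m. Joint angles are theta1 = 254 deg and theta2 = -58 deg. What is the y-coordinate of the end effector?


Convert angles to radians: theta1 = 4.4331, theta2 = -1.0123
y = L1*sin(theta1) + L2*sin(theta1+theta2)
y = -14.4189 + -1.3231
y = -15.742


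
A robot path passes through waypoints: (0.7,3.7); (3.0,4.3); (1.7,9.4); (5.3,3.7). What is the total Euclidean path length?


Segment lengths:
  seg1 = sqrt((2.3)^2 + (0.6)^2) = 2.377
  seg2 = sqrt((-1.3)^2 + (5.1)^2) = 5.2631
  seg3 = sqrt((3.6)^2 + (-5.7)^2) = 6.7417
Total = 14.3817


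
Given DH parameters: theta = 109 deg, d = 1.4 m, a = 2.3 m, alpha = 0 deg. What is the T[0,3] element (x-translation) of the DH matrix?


T[0,3] = a * cos(theta)
= 2.3 * cos(109 deg)
= 2.3 * -0.3256
= -0.7488


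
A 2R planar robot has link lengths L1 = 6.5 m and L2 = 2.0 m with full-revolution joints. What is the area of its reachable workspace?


r_max = L1 + L2 = 8.5 m
r_min = |L1 - L2| = 4.5 m
Area = pi*(r_max^2 - r_min^2)
= pi*(72.25 - 20.25)
= pi * 52.0
= 163.3628 m^2


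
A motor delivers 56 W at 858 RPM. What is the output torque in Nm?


omega = 858 * 2*pi/60 = 89.8495 rad/s
tau = P / omega = 56 / 89.8495
= 0.6233 Nm


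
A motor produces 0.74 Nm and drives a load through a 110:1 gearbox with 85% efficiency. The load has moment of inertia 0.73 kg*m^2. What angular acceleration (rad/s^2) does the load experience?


tau_out = tau_motor * N * eta
= 0.74 * 110 * 0.85 = 69.19 Nm
alpha = tau_out / I = 69.19 / 0.73
= 94.7808 rad/s^2


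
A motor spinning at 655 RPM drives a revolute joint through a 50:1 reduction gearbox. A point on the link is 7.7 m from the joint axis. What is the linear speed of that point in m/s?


omega_motor = 655 * 2*pi/60 = 68.5914 rad/s
omega_joint = omega_motor / 50 = 1.3718 rad/s
v = omega_joint * r = 1.3718 * 7.7
= 10.5631 m/s


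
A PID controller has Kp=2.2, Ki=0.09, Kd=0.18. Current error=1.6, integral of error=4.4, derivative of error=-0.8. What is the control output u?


u = Kp*e + Ki*int(e) + Kd*de/dt
= 2.2*1.6 + 0.09*4.4 + 0.18*(-0.8)
= 3.52 + 0.396 + -0.144
= 3.772


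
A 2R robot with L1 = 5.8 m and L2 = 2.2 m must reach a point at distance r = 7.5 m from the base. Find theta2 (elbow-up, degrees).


cos(theta2) = (r^2 - L1^2 - L2^2) / (2*L1*L2)
cos(theta2) = (56.25 - 33.64 - 4.84) / 25.52
cos(theta2) = 0.696317
theta2 = 45.8678 degrees


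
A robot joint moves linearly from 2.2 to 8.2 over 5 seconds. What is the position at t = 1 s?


s = t/T = 1/5 = 0.2
p(t) = p0 + (pf-p0)*s
= 2.2 + (8.2 - 2.2) * 0.2
= 3.4


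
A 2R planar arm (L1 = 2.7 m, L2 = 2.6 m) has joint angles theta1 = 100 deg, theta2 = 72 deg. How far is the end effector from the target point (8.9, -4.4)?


End effector via forward kinematics:
x = L1*cos(t1) + L2*cos(t1+t2) = -3.0435
y = L1*sin(t1) + L2*sin(t1+t2) = 3.0208
Distance to target:
d = sqrt((8.9 - -3.0435)^2 + (-4.4 - 3.0208)^2)
= sqrt(142.6483 + 55.0687)
= 14.0612 m


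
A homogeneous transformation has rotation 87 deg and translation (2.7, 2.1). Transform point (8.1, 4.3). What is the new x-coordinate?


x' = cos(theta)*px - sin(theta)*py + tx
= 0.0523*8.1 - 0.9986*4.3 + 2.7
= -1.1702


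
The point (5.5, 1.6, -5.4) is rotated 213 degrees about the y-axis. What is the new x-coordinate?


Rotation about y-axis: x' = x*cos(theta) + z*sin(theta)
= 5.5 * -0.8387 + -5.4 * -0.5446
= -1.6716


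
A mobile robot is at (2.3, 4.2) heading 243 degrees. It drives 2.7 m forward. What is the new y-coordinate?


y_new = y0 + d*sin(theta)
= 4.2 + 2.7*sin(243)
= 4.2 + -2.4057
= 1.7943


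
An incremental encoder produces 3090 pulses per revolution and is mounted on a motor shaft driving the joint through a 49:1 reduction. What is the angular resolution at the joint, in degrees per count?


counts per rev = 3090
effective counts at joint = 3090 * 49 = 151410
resolution = 360 / 151410
= 0.0024 deg/count


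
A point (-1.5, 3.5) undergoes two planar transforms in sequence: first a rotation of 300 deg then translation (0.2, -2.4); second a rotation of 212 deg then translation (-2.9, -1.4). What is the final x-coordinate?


After transform 1:
x1 = cos(300)*-1.5 - sin(300)*3.5 + 0.2 = 2.4811
y1 = sin(300)*-1.5 + cos(300)*3.5 + -2.4 = 0.649
After transform 2:
x2 = cos(212)*2.4811 - sin(212)*0.649 + -2.9
= -4.6601


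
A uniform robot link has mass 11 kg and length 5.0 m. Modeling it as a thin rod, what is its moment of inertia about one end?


I = (1/3) * m * L^2
= (1/3) * 11 * 5.0^2
= 0.333333 * 11 * 25.0
= 91.6667 kg*m^2


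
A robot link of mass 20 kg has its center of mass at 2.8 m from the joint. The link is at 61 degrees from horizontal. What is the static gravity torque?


tau = m*g*L*cos(angle)
= 20 * 9.81 * 2.8 * cos(61 deg)
= 20 * 9.81 * 2.8 * 0.4848
= 266.335 Nm


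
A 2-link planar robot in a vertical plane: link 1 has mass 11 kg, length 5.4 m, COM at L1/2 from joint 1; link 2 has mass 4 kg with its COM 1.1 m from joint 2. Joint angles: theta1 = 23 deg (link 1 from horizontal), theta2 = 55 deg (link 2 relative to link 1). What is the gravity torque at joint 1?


Horizontal distance from joint 1 to link-1 COM:
  x_c1 = (L1/2)*cos(t1) = 2.7 * 0.9205 = 2.4854 m
Horizontal distance from joint 1 to link-2 COM:
  x_c2 = L1*cos(t1) + Lc2*cos(t1+t2)
       = 5.4*0.9205 + 1.1*0.2079 = 5.1994 m
tau1 = m1*g*x_c1 + m2*g*x_c2
     = 11*9.81*2.4854 + 4*9.81*5.1994
     = 268.1955 + 204.0256
     = 472.2211 Nm


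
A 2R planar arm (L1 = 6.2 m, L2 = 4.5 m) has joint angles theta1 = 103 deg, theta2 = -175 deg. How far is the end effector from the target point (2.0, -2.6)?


End effector via forward kinematics:
x = L1*cos(t1) + L2*cos(t1+t2) = -0.0041
y = L1*sin(t1) + L2*sin(t1+t2) = 1.7613
Distance to target:
d = sqrt((2.0 - -0.0041)^2 + (-2.6 - 1.7613)^2)
= sqrt(4.0165 + 19.0213)
= 4.7998 m


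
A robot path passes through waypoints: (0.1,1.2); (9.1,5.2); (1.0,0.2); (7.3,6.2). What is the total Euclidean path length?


Segment lengths:
  seg1 = sqrt((9.0)^2 + (4.0)^2) = 9.8489
  seg2 = sqrt((-8.1)^2 + (-5.0)^2) = 9.5189
  seg3 = sqrt((6.3)^2 + (6.0)^2) = 8.7
Total = 28.0678


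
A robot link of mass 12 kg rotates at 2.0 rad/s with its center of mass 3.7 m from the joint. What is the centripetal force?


F = m * omega^2 * r
= 12 * 2.0^2 * 3.7
= 12 * 4.0 * 3.7
= 177.6 N


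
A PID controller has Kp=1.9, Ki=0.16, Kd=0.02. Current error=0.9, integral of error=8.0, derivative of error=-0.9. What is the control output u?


u = Kp*e + Ki*int(e) + Kd*de/dt
= 1.9*0.9 + 0.16*8.0 + 0.02*(-0.9)
= 1.71 + 1.28 + -0.018
= 2.972


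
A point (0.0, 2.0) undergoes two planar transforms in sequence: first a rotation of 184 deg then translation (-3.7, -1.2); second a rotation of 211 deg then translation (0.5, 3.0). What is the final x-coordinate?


After transform 1:
x1 = cos(184)*0.0 - sin(184)*2.0 + -3.7 = -3.5605
y1 = sin(184)*0.0 + cos(184)*2.0 + -1.2 = -3.1951
After transform 2:
x2 = cos(211)*-3.5605 - sin(211)*-3.1951 + 0.5
= 1.9063


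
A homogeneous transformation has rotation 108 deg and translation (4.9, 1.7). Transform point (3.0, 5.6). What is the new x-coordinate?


x' = cos(theta)*px - sin(theta)*py + tx
= -0.309*3.0 - 0.9511*5.6 + 4.9
= -1.353


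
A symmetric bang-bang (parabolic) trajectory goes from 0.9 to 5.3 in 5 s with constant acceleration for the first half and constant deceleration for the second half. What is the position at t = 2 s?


Symmetric rest-to-rest: each phase covers (pf-p0)/2 in time T/2. 0.5*a*(T/2)^2 = (pf-p0)/2 => a = 4*(pf-p0)/T^2
a = 4*(5.3-0.9)/5^2 = 0.704
t = 2 is in the acceleration phase (t <= T/2).
p = p0 + 0.5*a*t^2 = 0.9 + 0.5*0.704*2^2
= 2.308


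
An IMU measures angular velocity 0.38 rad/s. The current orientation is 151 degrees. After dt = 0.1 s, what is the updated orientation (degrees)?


delta_theta = w * dt = 0.38 * 0.1 = 0.038 rad
= 2.1772 deg
theta_new = 151 + 2.1772 = 153.1772 deg


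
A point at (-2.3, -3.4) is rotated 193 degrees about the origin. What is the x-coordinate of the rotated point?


x' = x*cos(theta) - y*sin(theta)
cos(193 deg) = -0.9744, sin(193 deg) = -0.225
x' = -2.3 * -0.9744 - -3.4 * -0.225
= 2.2411 - 0.7648
= 1.4762


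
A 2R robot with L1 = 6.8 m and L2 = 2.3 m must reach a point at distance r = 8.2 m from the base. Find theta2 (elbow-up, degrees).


cos(theta2) = (r^2 - L1^2 - L2^2) / (2*L1*L2)
cos(theta2) = (67.24 - 46.24 - 5.29) / 31.28
cos(theta2) = 0.502238
theta2 = 59.8518 degrees


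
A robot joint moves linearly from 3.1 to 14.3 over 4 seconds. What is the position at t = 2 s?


s = t/T = 2/4 = 0.5
p(t) = p0 + (pf-p0)*s
= 3.1 + (14.3 - 3.1) * 0.5
= 8.7


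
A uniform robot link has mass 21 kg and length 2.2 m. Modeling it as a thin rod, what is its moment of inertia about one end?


I = (1/3) * m * L^2
= (1/3) * 21 * 2.2^2
= 0.333333 * 21 * 4.84
= 33.88 kg*m^2


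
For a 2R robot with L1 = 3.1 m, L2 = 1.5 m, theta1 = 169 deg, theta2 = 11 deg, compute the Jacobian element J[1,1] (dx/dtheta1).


J[1,1] = -L1*sin(t1) - L2*sin(t1+t2)
= -3.1*sin(169) - 1.5*sin(180)
= -0.5915


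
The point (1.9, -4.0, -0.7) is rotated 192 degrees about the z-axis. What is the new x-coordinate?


Rotation about z-axis: x' = x*cos(theta) - y*sin(theta)
= 1.9 * -0.9781 - -4.0 * -0.2079
= -2.6901


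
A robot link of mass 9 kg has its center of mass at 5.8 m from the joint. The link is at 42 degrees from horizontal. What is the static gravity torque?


tau = m*g*L*cos(angle)
= 9 * 9.81 * 5.8 * cos(42 deg)
= 9 * 9.81 * 5.8 * 0.7431
= 380.5511 Nm


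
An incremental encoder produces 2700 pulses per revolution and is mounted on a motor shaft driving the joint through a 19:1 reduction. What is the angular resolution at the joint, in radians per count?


counts per rev = 2700
effective counts at joint = 2700 * 19 = 51300
resolution = 2*pi / 51300
= 1.2248e-04 rad/count


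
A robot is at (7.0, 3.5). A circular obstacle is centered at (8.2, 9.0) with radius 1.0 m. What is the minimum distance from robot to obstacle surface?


center_dist = sqrt((7.0-8.2)^2 + (3.5-9.0)^2)
= sqrt(1.44 + 30.25)
= 5.6294
min_dist = center_dist - radius = 5.6294 - 1.0 = 4.6294 m


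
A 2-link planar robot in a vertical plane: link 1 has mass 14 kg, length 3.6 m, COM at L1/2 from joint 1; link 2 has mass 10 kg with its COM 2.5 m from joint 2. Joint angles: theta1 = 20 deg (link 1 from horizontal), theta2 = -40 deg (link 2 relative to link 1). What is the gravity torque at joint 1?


Horizontal distance from joint 1 to link-1 COM:
  x_c1 = (L1/2)*cos(t1) = 1.8 * 0.9397 = 1.6914 m
Horizontal distance from joint 1 to link-2 COM:
  x_c2 = L1*cos(t1) + Lc2*cos(t1+t2)
       = 3.6*0.9397 + 2.5*0.9397 = 5.7321 m
tau1 = m1*g*x_c1 + m2*g*x_c2
     = 14*9.81*1.6914 + 10*9.81*5.7321
     = 232.3033 + 562.3215
     = 794.6248 Nm


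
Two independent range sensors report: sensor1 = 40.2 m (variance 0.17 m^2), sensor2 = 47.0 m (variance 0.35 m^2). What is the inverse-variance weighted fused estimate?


w1 = (1/var1) / (1/var1 + 1/var2)
   = 5.8824 / (5.8824 + 2.8571) = 0.6731
w2 = 1 - w1 = 0.3269
fused = w1*s1 + w2*s2 = 27.0577 + 15.3654
= 42.4231 m


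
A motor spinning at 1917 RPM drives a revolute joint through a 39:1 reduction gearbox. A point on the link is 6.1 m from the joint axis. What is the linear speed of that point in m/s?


omega_motor = 1917 * 2*pi/60 = 200.7478 rad/s
omega_joint = omega_motor / 39 = 5.1474 rad/s
v = omega_joint * r = 5.1474 * 6.1
= 31.399 m/s


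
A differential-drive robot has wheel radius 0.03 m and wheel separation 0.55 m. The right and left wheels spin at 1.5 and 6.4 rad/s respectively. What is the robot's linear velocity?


vR = r*wR = 0.03*1.5 = 0.045 m/s
vL = r*wL = 0.03*6.4 = 0.192 m/s
v = (vR+vL)/2 = 0.1185 m/s
omega = (vR-vL)/L = -0.2673 rad/s
linear velocity = 0.1185 m/s


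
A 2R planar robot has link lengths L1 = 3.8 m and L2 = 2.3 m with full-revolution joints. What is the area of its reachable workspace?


r_max = L1 + L2 = 6.1 m
r_min = |L1 - L2| = 1.5 m
Area = pi*(r_max^2 - r_min^2)
= pi*(37.21 - 2.25)
= pi * 34.96
= 109.8301 m^2


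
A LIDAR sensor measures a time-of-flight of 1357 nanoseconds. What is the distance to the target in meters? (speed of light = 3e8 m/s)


tof = 1357 ns = 1.357e-06 s
dist = c * tof / 2
= 3e8 * 1.357e-06 / 2
= 203.55 m


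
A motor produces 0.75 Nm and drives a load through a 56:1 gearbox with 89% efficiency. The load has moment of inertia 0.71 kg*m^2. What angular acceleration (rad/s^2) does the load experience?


tau_out = tau_motor * N * eta
= 0.75 * 56 * 0.89 = 37.38 Nm
alpha = tau_out / I = 37.38 / 0.71
= 52.6479 rad/s^2


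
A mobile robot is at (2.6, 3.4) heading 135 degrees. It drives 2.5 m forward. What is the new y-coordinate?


y_new = y0 + d*sin(theta)
= 3.4 + 2.5*sin(135)
= 3.4 + 1.7678
= 5.1678


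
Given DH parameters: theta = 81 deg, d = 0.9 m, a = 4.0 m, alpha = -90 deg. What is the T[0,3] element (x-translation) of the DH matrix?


T[0,3] = a * cos(theta)
= 4.0 * cos(81 deg)
= 4.0 * 0.1564
= 0.6257


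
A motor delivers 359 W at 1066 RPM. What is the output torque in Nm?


omega = 1066 * 2*pi/60 = 111.6313 rad/s
tau = P / omega = 359 / 111.6313
= 3.2159 Nm


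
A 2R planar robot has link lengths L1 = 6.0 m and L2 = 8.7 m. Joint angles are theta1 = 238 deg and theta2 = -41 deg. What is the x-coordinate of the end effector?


Convert angles to radians: theta1 = 4.1539, theta2 = -0.7156
x = L1*cos(theta1) + L2*cos(theta1+theta2)
x = -3.1795 + -8.3199
x = -11.4994


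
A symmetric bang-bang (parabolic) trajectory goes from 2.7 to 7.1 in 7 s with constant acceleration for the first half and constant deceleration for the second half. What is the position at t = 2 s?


Symmetric rest-to-rest: each phase covers (pf-p0)/2 in time T/2. 0.5*a*(T/2)^2 = (pf-p0)/2 => a = 4*(pf-p0)/T^2
a = 4*(7.1-2.7)/7^2 = 0.3592
t = 2 is in the acceleration phase (t <= T/2).
p = p0 + 0.5*a*t^2 = 2.7 + 0.5*0.3592*2^2
= 3.4184


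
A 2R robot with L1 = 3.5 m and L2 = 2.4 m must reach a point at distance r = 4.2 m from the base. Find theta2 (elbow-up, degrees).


cos(theta2) = (r^2 - L1^2 - L2^2) / (2*L1*L2)
cos(theta2) = (17.64 - 12.25 - 5.76) / 16.8
cos(theta2) = -0.022024
theta2 = 91.262 degrees


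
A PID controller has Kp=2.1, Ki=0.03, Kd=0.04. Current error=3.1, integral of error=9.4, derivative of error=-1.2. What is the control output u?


u = Kp*e + Ki*int(e) + Kd*de/dt
= 2.1*3.1 + 0.03*9.4 + 0.04*(-1.2)
= 6.51 + 0.282 + -0.048
= 6.744


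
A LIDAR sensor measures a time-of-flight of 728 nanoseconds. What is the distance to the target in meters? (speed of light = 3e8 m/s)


tof = 728 ns = 7.28e-07 s
dist = c * tof / 2
= 3e8 * 7.28e-07 / 2
= 109.2 m


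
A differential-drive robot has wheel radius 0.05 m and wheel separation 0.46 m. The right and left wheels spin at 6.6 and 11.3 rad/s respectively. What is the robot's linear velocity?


vR = r*wR = 0.05*6.6 = 0.33 m/s
vL = r*wL = 0.05*11.3 = 0.565 m/s
v = (vR+vL)/2 = 0.4475 m/s
omega = (vR-vL)/L = -0.5109 rad/s
linear velocity = 0.4475 m/s


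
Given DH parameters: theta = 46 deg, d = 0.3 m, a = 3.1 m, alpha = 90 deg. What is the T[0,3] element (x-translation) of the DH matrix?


T[0,3] = a * cos(theta)
= 3.1 * cos(46 deg)
= 3.1 * 0.6947
= 2.1534


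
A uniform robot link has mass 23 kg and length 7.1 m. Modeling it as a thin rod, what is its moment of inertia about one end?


I = (1/3) * m * L^2
= (1/3) * 23 * 7.1^2
= 0.333333 * 23 * 50.41
= 386.4767 kg*m^2


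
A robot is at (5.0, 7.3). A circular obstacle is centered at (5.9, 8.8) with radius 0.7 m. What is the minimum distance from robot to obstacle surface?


center_dist = sqrt((5.0-5.9)^2 + (7.3-8.8)^2)
= sqrt(0.81 + 2.25)
= 1.7493
min_dist = center_dist - radius = 1.7493 - 0.7 = 1.0493 m


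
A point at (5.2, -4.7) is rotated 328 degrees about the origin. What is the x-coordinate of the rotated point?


x' = x*cos(theta) - y*sin(theta)
cos(328 deg) = 0.848, sin(328 deg) = -0.5299
x' = 5.2 * 0.848 - -4.7 * -0.5299
= 4.4099 - 2.4906
= 1.9192


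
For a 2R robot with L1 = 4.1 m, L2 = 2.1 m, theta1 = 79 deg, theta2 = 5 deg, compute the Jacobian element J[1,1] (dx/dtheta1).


J[1,1] = -L1*sin(t1) - L2*sin(t1+t2)
= -4.1*sin(79) - 2.1*sin(84)
= -6.1132


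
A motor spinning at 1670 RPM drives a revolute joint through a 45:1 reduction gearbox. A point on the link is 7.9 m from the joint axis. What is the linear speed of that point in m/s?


omega_motor = 1670 * 2*pi/60 = 174.882 rad/s
omega_joint = omega_motor / 45 = 3.8863 rad/s
v = omega_joint * r = 3.8863 * 7.9
= 30.7015 m/s


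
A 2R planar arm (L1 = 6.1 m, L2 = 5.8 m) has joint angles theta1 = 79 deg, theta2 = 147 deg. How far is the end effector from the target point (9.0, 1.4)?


End effector via forward kinematics:
x = L1*cos(t1) + L2*cos(t1+t2) = -2.8651
y = L1*sin(t1) + L2*sin(t1+t2) = 1.8158
Distance to target:
d = sqrt((9.0 - -2.8651)^2 + (1.4 - 1.8158)^2)
= sqrt(140.7802 + 0.1729)
= 11.8724 m


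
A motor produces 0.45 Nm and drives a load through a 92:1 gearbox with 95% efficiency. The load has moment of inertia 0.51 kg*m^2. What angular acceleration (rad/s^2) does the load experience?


tau_out = tau_motor * N * eta
= 0.45 * 92 * 0.95 = 39.33 Nm
alpha = tau_out / I = 39.33 / 0.51
= 77.1176 rad/s^2


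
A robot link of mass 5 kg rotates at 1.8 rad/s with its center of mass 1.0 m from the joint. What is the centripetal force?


F = m * omega^2 * r
= 5 * 1.8^2 * 1.0
= 5 * 3.24 * 1.0
= 16.2 N


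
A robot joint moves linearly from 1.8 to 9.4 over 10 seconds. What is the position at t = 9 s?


s = t/T = 9/10 = 0.9
p(t) = p0 + (pf-p0)*s
= 1.8 + (9.4 - 1.8) * 0.9
= 8.64


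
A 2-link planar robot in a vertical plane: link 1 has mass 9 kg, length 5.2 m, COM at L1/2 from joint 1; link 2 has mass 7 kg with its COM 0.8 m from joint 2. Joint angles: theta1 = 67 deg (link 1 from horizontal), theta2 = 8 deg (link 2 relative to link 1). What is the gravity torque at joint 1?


Horizontal distance from joint 1 to link-1 COM:
  x_c1 = (L1/2)*cos(t1) = 2.6 * 0.3907 = 1.0159 m
Horizontal distance from joint 1 to link-2 COM:
  x_c2 = L1*cos(t1) + Lc2*cos(t1+t2)
       = 5.2*0.3907 + 0.8*0.2588 = 2.2389 m
tau1 = m1*g*x_c1 + m2*g*x_c2
     = 9*9.81*1.0159 + 7*9.81*2.2389
     = 89.6939 + 153.7423
     = 243.4362 Nm


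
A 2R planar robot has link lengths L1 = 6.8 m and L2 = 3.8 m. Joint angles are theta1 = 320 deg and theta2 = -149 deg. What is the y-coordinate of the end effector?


Convert angles to radians: theta1 = 5.5851, theta2 = -2.6005
y = L1*sin(theta1) + L2*sin(theta1+theta2)
y = -4.371 + 0.5945
y = -3.7765


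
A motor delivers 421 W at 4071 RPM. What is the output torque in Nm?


omega = 4071 * 2*pi/60 = 426.3141 rad/s
tau = P / omega = 421 / 426.3141
= 0.9875 Nm


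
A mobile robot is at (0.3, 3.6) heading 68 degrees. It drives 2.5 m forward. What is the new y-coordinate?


y_new = y0 + d*sin(theta)
= 3.6 + 2.5*sin(68)
= 3.6 + 2.318
= 5.918


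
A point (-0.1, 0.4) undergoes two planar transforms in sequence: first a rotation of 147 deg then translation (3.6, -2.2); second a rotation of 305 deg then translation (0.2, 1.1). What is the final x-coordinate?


After transform 1:
x1 = cos(147)*-0.1 - sin(147)*0.4 + 3.6 = 3.466
y1 = sin(147)*-0.1 + cos(147)*0.4 + -2.2 = -2.5899
After transform 2:
x2 = cos(305)*3.466 - sin(305)*-2.5899 + 0.2
= 0.0665


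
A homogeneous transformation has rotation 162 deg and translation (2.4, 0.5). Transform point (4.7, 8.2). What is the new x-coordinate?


x' = cos(theta)*px - sin(theta)*py + tx
= -0.9511*4.7 - 0.309*8.2 + 2.4
= -4.6039


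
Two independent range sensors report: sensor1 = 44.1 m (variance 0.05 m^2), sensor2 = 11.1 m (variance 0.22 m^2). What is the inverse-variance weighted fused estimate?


w1 = (1/var1) / (1/var1 + 1/var2)
   = 20.0 / (20.0 + 4.5455) = 0.8148
w2 = 1 - w1 = 0.1852
fused = w1*s1 + w2*s2 = 35.9333 + 2.0556
= 37.9889 m


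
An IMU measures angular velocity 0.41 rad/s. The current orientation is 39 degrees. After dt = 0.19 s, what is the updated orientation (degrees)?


delta_theta = w * dt = 0.41 * 0.19 = 0.0779 rad
= 4.4633 deg
theta_new = 39 + 4.4633 = 43.4633 deg


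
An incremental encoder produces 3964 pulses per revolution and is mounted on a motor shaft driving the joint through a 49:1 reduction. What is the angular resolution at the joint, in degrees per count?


counts per rev = 3964
effective counts at joint = 3964 * 49 = 194236
resolution = 360 / 194236
= 0.0019 deg/count


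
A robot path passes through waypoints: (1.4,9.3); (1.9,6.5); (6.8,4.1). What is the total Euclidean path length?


Segment lengths:
  seg1 = sqrt((0.5)^2 + (-2.8)^2) = 2.8443
  seg2 = sqrt((4.9)^2 + (-2.4)^2) = 5.4562
Total = 8.3005


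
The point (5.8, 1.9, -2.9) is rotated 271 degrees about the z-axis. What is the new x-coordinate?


Rotation about z-axis: x' = x*cos(theta) - y*sin(theta)
= 5.8 * 0.0175 - 1.9 * -0.9998
= 2.0009


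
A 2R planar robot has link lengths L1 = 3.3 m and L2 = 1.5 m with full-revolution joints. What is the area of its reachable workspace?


r_max = L1 + L2 = 4.8 m
r_min = |L1 - L2| = 1.8 m
Area = pi*(r_max^2 - r_min^2)
= pi*(23.04 - 3.24)
= pi * 19.8
= 62.2035 m^2


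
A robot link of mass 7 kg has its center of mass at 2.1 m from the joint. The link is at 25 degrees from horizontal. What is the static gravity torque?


tau = m*g*L*cos(angle)
= 7 * 9.81 * 2.1 * cos(25 deg)
= 7 * 9.81 * 2.1 * 0.9063
= 130.6959 Nm


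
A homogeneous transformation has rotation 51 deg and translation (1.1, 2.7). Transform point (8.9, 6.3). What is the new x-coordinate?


x' = cos(theta)*px - sin(theta)*py + tx
= 0.6293*8.9 - 0.7771*6.3 + 1.1
= 1.8049


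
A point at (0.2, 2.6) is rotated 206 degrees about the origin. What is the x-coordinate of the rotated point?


x' = x*cos(theta) - y*sin(theta)
cos(206 deg) = -0.8988, sin(206 deg) = -0.4384
x' = 0.2 * -0.8988 - 2.6 * -0.4384
= -0.1798 - -1.1398
= 0.96


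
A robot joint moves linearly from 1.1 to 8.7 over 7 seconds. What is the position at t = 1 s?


s = t/T = 1/7 = 0.1429
p(t) = p0 + (pf-p0)*s
= 1.1 + (8.7 - 1.1) * 0.1429
= 2.1857


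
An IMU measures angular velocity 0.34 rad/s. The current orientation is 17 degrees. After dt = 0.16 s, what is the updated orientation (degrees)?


delta_theta = w * dt = 0.34 * 0.16 = 0.0544 rad
= 3.1169 deg
theta_new = 17 + 3.1169 = 20.1169 deg


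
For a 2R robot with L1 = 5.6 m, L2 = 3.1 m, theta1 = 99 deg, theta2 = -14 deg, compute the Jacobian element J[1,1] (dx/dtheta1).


J[1,1] = -L1*sin(t1) - L2*sin(t1+t2)
= -5.6*sin(99) - 3.1*sin(85)
= -8.6193


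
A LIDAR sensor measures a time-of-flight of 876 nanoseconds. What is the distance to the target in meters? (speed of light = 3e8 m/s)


tof = 876 ns = 8.76e-07 s
dist = c * tof / 2
= 3e8 * 8.76e-07 / 2
= 131.4 m


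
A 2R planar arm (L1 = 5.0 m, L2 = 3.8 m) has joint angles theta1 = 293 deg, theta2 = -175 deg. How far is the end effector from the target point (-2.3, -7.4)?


End effector via forward kinematics:
x = L1*cos(t1) + L2*cos(t1+t2) = 0.1697
y = L1*sin(t1) + L2*sin(t1+t2) = -1.2473
Distance to target:
d = sqrt((-2.3 - 0.1697)^2 + (-7.4 - -1.2473)^2)
= sqrt(6.0992 + 37.8554)
= 6.6298 m


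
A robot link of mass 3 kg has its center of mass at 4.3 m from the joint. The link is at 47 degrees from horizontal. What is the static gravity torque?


tau = m*g*L*cos(angle)
= 3 * 9.81 * 4.3 * cos(47 deg)
= 3 * 9.81 * 4.3 * 0.682
= 86.3062 Nm


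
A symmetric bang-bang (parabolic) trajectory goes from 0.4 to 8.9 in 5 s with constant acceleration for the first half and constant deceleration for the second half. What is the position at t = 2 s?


Symmetric rest-to-rest: each phase covers (pf-p0)/2 in time T/2. 0.5*a*(T/2)^2 = (pf-p0)/2 => a = 4*(pf-p0)/T^2
a = 4*(8.9-0.4)/5^2 = 1.36
t = 2 is in the acceleration phase (t <= T/2).
p = p0 + 0.5*a*t^2 = 0.4 + 0.5*1.36*2^2
= 3.12


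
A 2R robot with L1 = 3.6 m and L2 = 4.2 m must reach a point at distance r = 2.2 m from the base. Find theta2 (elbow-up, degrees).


cos(theta2) = (r^2 - L1^2 - L2^2) / (2*L1*L2)
cos(theta2) = (4.84 - 12.96 - 17.64) / 30.24
cos(theta2) = -0.851852
theta2 = 148.4137 degrees


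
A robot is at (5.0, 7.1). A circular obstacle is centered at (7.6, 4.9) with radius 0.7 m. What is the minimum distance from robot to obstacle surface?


center_dist = sqrt((5.0-7.6)^2 + (7.1-4.9)^2)
= sqrt(6.76 + 4.84)
= 3.4059
min_dist = center_dist - radius = 3.4059 - 0.7 = 2.7059 m


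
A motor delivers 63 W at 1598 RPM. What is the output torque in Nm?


omega = 1598 * 2*pi/60 = 167.3422 rad/s
tau = P / omega = 63 / 167.3422
= 0.3765 Nm


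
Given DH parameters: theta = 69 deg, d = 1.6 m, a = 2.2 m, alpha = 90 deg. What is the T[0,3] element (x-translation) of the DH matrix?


T[0,3] = a * cos(theta)
= 2.2 * cos(69 deg)
= 2.2 * 0.3584
= 0.7884


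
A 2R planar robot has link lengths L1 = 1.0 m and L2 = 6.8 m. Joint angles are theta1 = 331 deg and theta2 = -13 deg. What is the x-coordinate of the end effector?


Convert angles to radians: theta1 = 5.777, theta2 = -0.2269
x = L1*cos(theta1) + L2*cos(theta1+theta2)
x = 0.8746 + 5.0534
x = 5.928


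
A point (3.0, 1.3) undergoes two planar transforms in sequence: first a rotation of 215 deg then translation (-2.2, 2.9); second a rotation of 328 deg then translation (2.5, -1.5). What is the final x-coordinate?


After transform 1:
x1 = cos(215)*3.0 - sin(215)*1.3 + -2.2 = -3.9118
y1 = sin(215)*3.0 + cos(215)*1.3 + 2.9 = 0.1144
After transform 2:
x2 = cos(328)*-3.9118 - sin(328)*0.1144 + 2.5
= -0.7568


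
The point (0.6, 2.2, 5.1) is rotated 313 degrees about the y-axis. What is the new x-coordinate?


Rotation about y-axis: x' = x*cos(theta) + z*sin(theta)
= 0.6 * 0.682 + 5.1 * -0.7314
= -3.3207


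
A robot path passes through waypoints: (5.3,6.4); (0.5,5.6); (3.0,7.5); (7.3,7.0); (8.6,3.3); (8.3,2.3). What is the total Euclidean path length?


Segment lengths:
  seg1 = sqrt((-4.8)^2 + (-0.8)^2) = 4.8662
  seg2 = sqrt((2.5)^2 + (1.9)^2) = 3.1401
  seg3 = sqrt((4.3)^2 + (-0.5)^2) = 4.329
  seg4 = sqrt((1.3)^2 + (-3.7)^2) = 3.9217
  seg5 = sqrt((-0.3)^2 + (-1.0)^2) = 1.044
Total = 17.301


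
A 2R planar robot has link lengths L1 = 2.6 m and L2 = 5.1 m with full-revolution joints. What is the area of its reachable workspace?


r_max = L1 + L2 = 7.7 m
r_min = |L1 - L2| = 2.5 m
Area = pi*(r_max^2 - r_min^2)
= pi*(59.29 - 6.25)
= pi * 53.04
= 166.6301 m^2


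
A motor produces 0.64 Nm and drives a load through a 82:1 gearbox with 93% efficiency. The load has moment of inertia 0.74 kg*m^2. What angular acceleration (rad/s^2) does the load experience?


tau_out = tau_motor * N * eta
= 0.64 * 82 * 0.93 = 48.8064 Nm
alpha = tau_out / I = 48.8064 / 0.74
= 65.9546 rad/s^2


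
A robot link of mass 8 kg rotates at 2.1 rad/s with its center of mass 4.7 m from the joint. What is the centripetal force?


F = m * omega^2 * r
= 8 * 2.1^2 * 4.7
= 8 * 4.41 * 4.7
= 165.816 N


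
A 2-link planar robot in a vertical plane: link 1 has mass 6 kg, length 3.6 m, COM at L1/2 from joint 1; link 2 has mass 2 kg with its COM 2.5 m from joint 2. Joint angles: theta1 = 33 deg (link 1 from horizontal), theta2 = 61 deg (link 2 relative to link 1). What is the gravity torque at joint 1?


Horizontal distance from joint 1 to link-1 COM:
  x_c1 = (L1/2)*cos(t1) = 1.8 * 0.8387 = 1.5096 m
Horizontal distance from joint 1 to link-2 COM:
  x_c2 = L1*cos(t1) + Lc2*cos(t1+t2)
       = 3.6*0.8387 + 2.5*-0.0698 = 2.8448 m
tau1 = m1*g*x_c1 + m2*g*x_c2
     = 6*9.81*1.5096 + 2*9.81*2.8448
     = 88.8555 + 55.8154
     = 144.6709 Nm


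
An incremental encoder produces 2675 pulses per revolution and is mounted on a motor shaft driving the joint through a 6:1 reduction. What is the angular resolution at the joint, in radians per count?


counts per rev = 2675
effective counts at joint = 2675 * 6 = 16050
resolution = 2*pi / 16050
= 3.9148e-04 rad/count


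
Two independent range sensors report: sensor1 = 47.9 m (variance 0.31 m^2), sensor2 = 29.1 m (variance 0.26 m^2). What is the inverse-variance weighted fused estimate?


w1 = (1/var1) / (1/var1 + 1/var2)
   = 3.2258 / (3.2258 + 3.8462) = 0.4561
w2 = 1 - w1 = 0.5439
fused = w1*s1 + w2*s2 = 21.8491 + 15.8263
= 37.6754 m


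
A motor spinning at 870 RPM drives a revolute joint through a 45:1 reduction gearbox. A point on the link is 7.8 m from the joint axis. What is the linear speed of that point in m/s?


omega_motor = 870 * 2*pi/60 = 91.1062 rad/s
omega_joint = omega_motor / 45 = 2.0246 rad/s
v = omega_joint * r = 2.0246 * 7.8
= 15.7917 m/s


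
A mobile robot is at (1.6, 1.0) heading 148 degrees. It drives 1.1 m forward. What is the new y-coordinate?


y_new = y0 + d*sin(theta)
= 1.0 + 1.1*sin(148)
= 1.0 + 0.5829
= 1.5829
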